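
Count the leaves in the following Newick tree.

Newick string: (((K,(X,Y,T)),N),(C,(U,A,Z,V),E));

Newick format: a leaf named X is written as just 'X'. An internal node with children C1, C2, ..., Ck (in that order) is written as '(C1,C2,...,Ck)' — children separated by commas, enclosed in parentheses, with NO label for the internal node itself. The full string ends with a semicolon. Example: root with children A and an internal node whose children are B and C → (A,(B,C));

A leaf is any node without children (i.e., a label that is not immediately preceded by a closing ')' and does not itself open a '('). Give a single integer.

Newick: (((K,(X,Y,T)),N),(C,(U,A,Z,V),E));
Scan left-to-right; a leaf is any maximal label run not followed by '(':
  pos 3: leaf 'K' → count = 1
  pos 6: leaf 'X' → count = 2
  pos 8: leaf 'Y' → count = 3
  pos 10: leaf 'T' → count = 4
  pos 14: leaf 'N' → count = 5
  pos 18: leaf 'C' → count = 6
  pos 21: leaf 'U' → count = 7
  pos 23: leaf 'A' → count = 8
  pos 25: leaf 'Z' → count = 9
  pos 27: leaf 'V' → count = 10
  pos 30: leaf 'E' → count = 11
Total leaves: 11

Answer: 11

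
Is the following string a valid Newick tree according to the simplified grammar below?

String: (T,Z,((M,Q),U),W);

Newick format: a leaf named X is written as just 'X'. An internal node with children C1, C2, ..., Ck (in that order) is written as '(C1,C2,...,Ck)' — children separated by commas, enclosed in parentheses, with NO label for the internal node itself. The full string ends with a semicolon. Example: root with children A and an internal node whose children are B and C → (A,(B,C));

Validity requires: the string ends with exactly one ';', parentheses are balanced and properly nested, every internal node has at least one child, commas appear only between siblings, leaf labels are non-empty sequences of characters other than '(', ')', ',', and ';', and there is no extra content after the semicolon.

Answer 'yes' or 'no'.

Input: (T,Z,((M,Q),U),W);
Paren balance: 3 '(' vs 3 ')' OK
Ends with single ';': True
Full parse: OK
Valid: True

Answer: yes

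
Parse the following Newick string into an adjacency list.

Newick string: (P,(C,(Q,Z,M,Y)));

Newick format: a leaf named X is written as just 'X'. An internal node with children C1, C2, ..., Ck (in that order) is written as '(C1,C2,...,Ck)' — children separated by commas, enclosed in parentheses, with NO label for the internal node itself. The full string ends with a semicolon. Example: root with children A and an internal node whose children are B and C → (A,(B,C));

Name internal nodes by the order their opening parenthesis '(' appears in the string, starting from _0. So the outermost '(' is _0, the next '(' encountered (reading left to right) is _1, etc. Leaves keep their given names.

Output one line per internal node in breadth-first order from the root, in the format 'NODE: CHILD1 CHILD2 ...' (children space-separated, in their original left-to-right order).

Input: (P,(C,(Q,Z,M,Y)));
Scanning left-to-right, naming '(' by encounter order:
  pos 0: '(' -> open internal node _0 (depth 1)
  pos 3: '(' -> open internal node _1 (depth 2)
  pos 6: '(' -> open internal node _2 (depth 3)
  pos 14: ')' -> close internal node _2 (now at depth 2)
  pos 15: ')' -> close internal node _1 (now at depth 1)
  pos 16: ')' -> close internal node _0 (now at depth 0)
Total internal nodes: 3
BFS adjacency from root:
  _0: P _1
  _1: C _2
  _2: Q Z M Y

Answer: _0: P _1
_1: C _2
_2: Q Z M Y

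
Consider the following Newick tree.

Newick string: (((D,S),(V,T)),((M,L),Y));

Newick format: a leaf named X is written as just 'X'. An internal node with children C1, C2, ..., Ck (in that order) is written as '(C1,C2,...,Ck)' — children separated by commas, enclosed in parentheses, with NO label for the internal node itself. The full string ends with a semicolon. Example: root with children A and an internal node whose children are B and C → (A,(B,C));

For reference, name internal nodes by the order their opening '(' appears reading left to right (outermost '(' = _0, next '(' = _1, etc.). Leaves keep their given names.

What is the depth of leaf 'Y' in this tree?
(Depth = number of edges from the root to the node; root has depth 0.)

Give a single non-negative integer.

Newick: (((D,S),(V,T)),((M,L),Y));
Naming internals by '(' encounter order: outermost '(' = _0, next = _1, ...
Query node: Y
Path from root: _0 -> _4 -> Y
Depth of Y: 2 (number of edges from root)

Answer: 2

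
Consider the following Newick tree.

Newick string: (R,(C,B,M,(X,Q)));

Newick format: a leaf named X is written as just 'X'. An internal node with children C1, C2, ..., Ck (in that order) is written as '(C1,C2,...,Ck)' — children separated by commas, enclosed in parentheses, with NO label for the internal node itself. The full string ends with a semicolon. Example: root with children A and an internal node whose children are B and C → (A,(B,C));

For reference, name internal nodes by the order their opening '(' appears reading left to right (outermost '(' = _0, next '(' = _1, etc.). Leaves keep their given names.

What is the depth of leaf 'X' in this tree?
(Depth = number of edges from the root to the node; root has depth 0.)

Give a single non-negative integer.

Answer: 3

Derivation:
Newick: (R,(C,B,M,(X,Q)));
Naming internals by '(' encounter order: outermost '(' = _0, next = _1, ...
Query node: X
Path from root: _0 -> _1 -> _2 -> X
Depth of X: 3 (number of edges from root)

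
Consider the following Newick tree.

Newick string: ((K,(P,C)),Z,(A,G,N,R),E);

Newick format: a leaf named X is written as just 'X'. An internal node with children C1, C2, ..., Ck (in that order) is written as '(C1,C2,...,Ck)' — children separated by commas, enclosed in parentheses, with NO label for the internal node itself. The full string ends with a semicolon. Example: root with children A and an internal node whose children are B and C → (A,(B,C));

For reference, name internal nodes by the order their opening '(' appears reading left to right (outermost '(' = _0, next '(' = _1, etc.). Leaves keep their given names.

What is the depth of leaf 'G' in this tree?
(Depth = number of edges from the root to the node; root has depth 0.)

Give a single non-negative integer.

Newick: ((K,(P,C)),Z,(A,G,N,R),E);
Naming internals by '(' encounter order: outermost '(' = _0, next = _1, ...
Query node: G
Path from root: _0 -> _3 -> G
Depth of G: 2 (number of edges from root)

Answer: 2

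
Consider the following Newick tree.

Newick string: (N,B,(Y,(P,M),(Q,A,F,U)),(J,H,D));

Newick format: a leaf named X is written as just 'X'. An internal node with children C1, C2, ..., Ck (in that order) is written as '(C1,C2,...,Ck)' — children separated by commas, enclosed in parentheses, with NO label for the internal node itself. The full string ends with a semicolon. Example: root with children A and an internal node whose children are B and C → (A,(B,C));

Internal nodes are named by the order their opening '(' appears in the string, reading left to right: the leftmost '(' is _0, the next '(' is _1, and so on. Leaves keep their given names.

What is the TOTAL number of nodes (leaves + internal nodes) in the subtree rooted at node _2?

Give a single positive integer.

Newick: (N,B,(Y,(P,M),(Q,A,F,U)),(J,H,D));
Locate _2: it is the '(' at position 8 (the 3rd '(' reading left to right).
Query: subtree rooted at _2
_2: subtree_size = 1 + 2
  P: subtree_size = 1 + 0
  M: subtree_size = 1 + 0
Total subtree size of _2: 3

Answer: 3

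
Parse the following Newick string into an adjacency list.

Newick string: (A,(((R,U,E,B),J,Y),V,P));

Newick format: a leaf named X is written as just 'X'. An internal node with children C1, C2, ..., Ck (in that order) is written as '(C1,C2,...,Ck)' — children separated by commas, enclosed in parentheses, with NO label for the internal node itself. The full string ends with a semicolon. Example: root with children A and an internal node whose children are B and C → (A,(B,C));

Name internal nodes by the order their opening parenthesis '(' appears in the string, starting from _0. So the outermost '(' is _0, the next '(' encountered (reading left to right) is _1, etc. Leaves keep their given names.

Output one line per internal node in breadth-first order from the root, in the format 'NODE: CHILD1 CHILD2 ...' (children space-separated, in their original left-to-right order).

Answer: _0: A _1
_1: _2 V P
_2: _3 J Y
_3: R U E B

Derivation:
Input: (A,(((R,U,E,B),J,Y),V,P));
Scanning left-to-right, naming '(' by encounter order:
  pos 0: '(' -> open internal node _0 (depth 1)
  pos 3: '(' -> open internal node _1 (depth 2)
  pos 4: '(' -> open internal node _2 (depth 3)
  pos 5: '(' -> open internal node _3 (depth 4)
  pos 13: ')' -> close internal node _3 (now at depth 3)
  pos 18: ')' -> close internal node _2 (now at depth 2)
  pos 23: ')' -> close internal node _1 (now at depth 1)
  pos 24: ')' -> close internal node _0 (now at depth 0)
Total internal nodes: 4
BFS adjacency from root:
  _0: A _1
  _1: _2 V P
  _2: _3 J Y
  _3: R U E B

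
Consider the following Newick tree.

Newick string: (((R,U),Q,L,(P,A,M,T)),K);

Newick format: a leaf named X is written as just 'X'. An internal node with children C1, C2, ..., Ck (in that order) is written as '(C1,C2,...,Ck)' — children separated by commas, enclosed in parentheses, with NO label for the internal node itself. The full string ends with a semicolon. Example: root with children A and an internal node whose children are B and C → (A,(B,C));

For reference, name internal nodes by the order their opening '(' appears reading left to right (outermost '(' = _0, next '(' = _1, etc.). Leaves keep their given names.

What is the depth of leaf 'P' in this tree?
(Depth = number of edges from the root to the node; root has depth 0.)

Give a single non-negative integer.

Newick: (((R,U),Q,L,(P,A,M,T)),K);
Naming internals by '(' encounter order: outermost '(' = _0, next = _1, ...
Query node: P
Path from root: _0 -> _1 -> _3 -> P
Depth of P: 3 (number of edges from root)

Answer: 3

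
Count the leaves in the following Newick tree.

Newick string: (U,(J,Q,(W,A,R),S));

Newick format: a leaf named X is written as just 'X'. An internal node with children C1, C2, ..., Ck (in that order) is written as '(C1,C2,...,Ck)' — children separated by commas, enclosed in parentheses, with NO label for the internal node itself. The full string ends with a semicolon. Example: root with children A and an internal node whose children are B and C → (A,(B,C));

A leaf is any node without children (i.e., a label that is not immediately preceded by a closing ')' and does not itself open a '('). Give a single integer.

Newick: (U,(J,Q,(W,A,R),S));
Scan left-to-right; a leaf is any maximal label run not followed by '(':
  pos 1: leaf 'U' → count = 1
  pos 4: leaf 'J' → count = 2
  pos 6: leaf 'Q' → count = 3
  pos 9: leaf 'W' → count = 4
  pos 11: leaf 'A' → count = 5
  pos 13: leaf 'R' → count = 6
  pos 16: leaf 'S' → count = 7
Total leaves: 7

Answer: 7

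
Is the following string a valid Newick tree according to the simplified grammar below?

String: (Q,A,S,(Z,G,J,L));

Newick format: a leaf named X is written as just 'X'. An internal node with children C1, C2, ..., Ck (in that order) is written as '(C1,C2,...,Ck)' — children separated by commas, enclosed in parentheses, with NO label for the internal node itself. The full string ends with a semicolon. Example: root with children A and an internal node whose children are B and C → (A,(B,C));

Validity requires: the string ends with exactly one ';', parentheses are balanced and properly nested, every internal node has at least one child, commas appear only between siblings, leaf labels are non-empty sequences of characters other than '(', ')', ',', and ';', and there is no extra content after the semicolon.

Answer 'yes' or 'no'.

Answer: yes

Derivation:
Input: (Q,A,S,(Z,G,J,L));
Paren balance: 2 '(' vs 2 ')' OK
Ends with single ';': True
Full parse: OK
Valid: True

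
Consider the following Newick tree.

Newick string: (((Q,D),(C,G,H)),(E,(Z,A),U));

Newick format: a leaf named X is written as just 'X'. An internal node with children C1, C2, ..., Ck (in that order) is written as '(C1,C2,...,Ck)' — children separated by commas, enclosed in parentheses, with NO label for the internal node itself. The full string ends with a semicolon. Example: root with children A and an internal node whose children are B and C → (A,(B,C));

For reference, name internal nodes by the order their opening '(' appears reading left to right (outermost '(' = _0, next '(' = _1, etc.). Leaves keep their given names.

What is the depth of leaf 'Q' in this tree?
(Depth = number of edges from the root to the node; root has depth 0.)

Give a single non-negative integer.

Newick: (((Q,D),(C,G,H)),(E,(Z,A),U));
Naming internals by '(' encounter order: outermost '(' = _0, next = _1, ...
Query node: Q
Path from root: _0 -> _1 -> _2 -> Q
Depth of Q: 3 (number of edges from root)

Answer: 3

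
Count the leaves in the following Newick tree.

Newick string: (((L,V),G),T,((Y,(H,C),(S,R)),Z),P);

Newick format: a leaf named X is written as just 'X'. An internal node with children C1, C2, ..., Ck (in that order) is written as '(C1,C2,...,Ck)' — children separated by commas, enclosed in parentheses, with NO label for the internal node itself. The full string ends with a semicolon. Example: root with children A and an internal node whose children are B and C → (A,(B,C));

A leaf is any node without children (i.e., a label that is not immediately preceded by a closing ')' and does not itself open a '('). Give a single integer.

Answer: 11

Derivation:
Newick: (((L,V),G),T,((Y,(H,C),(S,R)),Z),P);
Scan left-to-right; a leaf is any maximal label run not followed by '(':
  pos 3: leaf 'L' → count = 1
  pos 5: leaf 'V' → count = 2
  pos 8: leaf 'G' → count = 3
  pos 11: leaf 'T' → count = 4
  pos 15: leaf 'Y' → count = 5
  pos 18: leaf 'H' → count = 6
  pos 20: leaf 'C' → count = 7
  pos 24: leaf 'S' → count = 8
  pos 26: leaf 'R' → count = 9
  pos 30: leaf 'Z' → count = 10
  pos 33: leaf 'P' → count = 11
Total leaves: 11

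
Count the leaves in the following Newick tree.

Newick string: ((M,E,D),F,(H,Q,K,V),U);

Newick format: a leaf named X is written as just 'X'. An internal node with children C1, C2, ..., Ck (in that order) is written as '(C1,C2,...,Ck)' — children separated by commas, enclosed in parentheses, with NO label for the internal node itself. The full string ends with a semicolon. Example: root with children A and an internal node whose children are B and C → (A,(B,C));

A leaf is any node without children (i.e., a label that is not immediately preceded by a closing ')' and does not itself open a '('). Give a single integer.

Answer: 9

Derivation:
Newick: ((M,E,D),F,(H,Q,K,V),U);
Scan left-to-right; a leaf is any maximal label run not followed by '(':
  pos 2: leaf 'M' → count = 1
  pos 4: leaf 'E' → count = 2
  pos 6: leaf 'D' → count = 3
  pos 9: leaf 'F' → count = 4
  pos 12: leaf 'H' → count = 5
  pos 14: leaf 'Q' → count = 6
  pos 16: leaf 'K' → count = 7
  pos 18: leaf 'V' → count = 8
  pos 21: leaf 'U' → count = 9
Total leaves: 9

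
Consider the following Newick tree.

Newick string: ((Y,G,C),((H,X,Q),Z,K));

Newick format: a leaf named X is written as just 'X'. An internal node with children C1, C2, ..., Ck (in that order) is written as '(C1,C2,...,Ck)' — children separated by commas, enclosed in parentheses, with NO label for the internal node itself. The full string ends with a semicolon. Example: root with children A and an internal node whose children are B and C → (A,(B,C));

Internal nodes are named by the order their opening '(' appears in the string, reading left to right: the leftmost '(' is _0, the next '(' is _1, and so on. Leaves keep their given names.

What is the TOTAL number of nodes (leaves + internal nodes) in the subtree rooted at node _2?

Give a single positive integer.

Newick: ((Y,G,C),((H,X,Q),Z,K));
Locate _2: it is the '(' at position 9 (the 3rd '(' reading left to right).
Query: subtree rooted at _2
_2: subtree_size = 1 + 6
  _3: subtree_size = 1 + 3
    H: subtree_size = 1 + 0
    X: subtree_size = 1 + 0
    Q: subtree_size = 1 + 0
  Z: subtree_size = 1 + 0
  K: subtree_size = 1 + 0
Total subtree size of _2: 7

Answer: 7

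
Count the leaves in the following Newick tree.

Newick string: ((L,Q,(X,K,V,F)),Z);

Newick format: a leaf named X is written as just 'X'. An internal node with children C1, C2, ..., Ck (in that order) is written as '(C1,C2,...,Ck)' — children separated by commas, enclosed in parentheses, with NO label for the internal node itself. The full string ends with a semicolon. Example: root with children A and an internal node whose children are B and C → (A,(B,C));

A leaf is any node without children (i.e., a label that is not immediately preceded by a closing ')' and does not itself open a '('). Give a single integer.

Answer: 7

Derivation:
Newick: ((L,Q,(X,K,V,F)),Z);
Scan left-to-right; a leaf is any maximal label run not followed by '(':
  pos 2: leaf 'L' → count = 1
  pos 4: leaf 'Q' → count = 2
  pos 7: leaf 'X' → count = 3
  pos 9: leaf 'K' → count = 4
  pos 11: leaf 'V' → count = 5
  pos 13: leaf 'F' → count = 6
  pos 17: leaf 'Z' → count = 7
Total leaves: 7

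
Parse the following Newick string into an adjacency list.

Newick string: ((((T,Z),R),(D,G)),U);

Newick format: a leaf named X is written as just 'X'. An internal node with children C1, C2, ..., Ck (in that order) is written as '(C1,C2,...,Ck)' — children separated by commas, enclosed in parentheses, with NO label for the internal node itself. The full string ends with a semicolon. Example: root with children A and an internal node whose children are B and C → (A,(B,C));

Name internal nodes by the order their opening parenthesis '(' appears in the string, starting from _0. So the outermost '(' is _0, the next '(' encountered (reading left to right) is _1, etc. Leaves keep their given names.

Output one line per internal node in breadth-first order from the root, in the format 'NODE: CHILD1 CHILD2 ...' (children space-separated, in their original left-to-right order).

Input: ((((T,Z),R),(D,G)),U);
Scanning left-to-right, naming '(' by encounter order:
  pos 0: '(' -> open internal node _0 (depth 1)
  pos 1: '(' -> open internal node _1 (depth 2)
  pos 2: '(' -> open internal node _2 (depth 3)
  pos 3: '(' -> open internal node _3 (depth 4)
  pos 7: ')' -> close internal node _3 (now at depth 3)
  pos 10: ')' -> close internal node _2 (now at depth 2)
  pos 12: '(' -> open internal node _4 (depth 3)
  pos 16: ')' -> close internal node _4 (now at depth 2)
  pos 17: ')' -> close internal node _1 (now at depth 1)
  pos 20: ')' -> close internal node _0 (now at depth 0)
Total internal nodes: 5
BFS adjacency from root:
  _0: _1 U
  _1: _2 _4
  _2: _3 R
  _4: D G
  _3: T Z

Answer: _0: _1 U
_1: _2 _4
_2: _3 R
_4: D G
_3: T Z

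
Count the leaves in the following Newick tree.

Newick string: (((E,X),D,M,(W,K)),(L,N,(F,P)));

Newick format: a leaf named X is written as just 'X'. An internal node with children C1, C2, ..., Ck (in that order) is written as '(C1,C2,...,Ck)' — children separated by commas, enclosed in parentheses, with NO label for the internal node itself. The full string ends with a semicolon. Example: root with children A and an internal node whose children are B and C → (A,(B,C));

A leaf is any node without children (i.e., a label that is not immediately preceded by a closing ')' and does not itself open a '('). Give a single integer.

Answer: 10

Derivation:
Newick: (((E,X),D,M,(W,K)),(L,N,(F,P)));
Scan left-to-right; a leaf is any maximal label run not followed by '(':
  pos 3: leaf 'E' → count = 1
  pos 5: leaf 'X' → count = 2
  pos 8: leaf 'D' → count = 3
  pos 10: leaf 'M' → count = 4
  pos 13: leaf 'W' → count = 5
  pos 15: leaf 'K' → count = 6
  pos 20: leaf 'L' → count = 7
  pos 22: leaf 'N' → count = 8
  pos 25: leaf 'F' → count = 9
  pos 27: leaf 'P' → count = 10
Total leaves: 10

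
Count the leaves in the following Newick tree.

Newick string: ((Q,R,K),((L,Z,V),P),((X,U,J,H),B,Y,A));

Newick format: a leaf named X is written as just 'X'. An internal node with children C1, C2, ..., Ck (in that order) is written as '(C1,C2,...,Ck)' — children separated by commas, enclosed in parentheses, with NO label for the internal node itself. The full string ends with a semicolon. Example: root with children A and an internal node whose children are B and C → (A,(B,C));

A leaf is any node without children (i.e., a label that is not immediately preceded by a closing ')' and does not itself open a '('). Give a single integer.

Answer: 14

Derivation:
Newick: ((Q,R,K),((L,Z,V),P),((X,U,J,H),B,Y,A));
Scan left-to-right; a leaf is any maximal label run not followed by '(':
  pos 2: leaf 'Q' → count = 1
  pos 4: leaf 'R' → count = 2
  pos 6: leaf 'K' → count = 3
  pos 11: leaf 'L' → count = 4
  pos 13: leaf 'Z' → count = 5
  pos 15: leaf 'V' → count = 6
  pos 18: leaf 'P' → count = 7
  pos 23: leaf 'X' → count = 8
  pos 25: leaf 'U' → count = 9
  pos 27: leaf 'J' → count = 10
  pos 29: leaf 'H' → count = 11
  pos 32: leaf 'B' → count = 12
  pos 34: leaf 'Y' → count = 13
  pos 36: leaf 'A' → count = 14
Total leaves: 14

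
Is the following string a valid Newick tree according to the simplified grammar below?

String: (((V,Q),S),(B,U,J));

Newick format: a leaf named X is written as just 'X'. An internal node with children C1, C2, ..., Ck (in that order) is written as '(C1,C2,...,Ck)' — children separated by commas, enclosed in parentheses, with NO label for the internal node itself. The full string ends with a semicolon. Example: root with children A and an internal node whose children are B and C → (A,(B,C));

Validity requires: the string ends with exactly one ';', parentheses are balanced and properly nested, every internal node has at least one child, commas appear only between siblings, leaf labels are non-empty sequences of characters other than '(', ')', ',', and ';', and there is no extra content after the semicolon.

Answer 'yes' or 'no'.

Answer: yes

Derivation:
Input: (((V,Q),S),(B,U,J));
Paren balance: 4 '(' vs 4 ')' OK
Ends with single ';': True
Full parse: OK
Valid: True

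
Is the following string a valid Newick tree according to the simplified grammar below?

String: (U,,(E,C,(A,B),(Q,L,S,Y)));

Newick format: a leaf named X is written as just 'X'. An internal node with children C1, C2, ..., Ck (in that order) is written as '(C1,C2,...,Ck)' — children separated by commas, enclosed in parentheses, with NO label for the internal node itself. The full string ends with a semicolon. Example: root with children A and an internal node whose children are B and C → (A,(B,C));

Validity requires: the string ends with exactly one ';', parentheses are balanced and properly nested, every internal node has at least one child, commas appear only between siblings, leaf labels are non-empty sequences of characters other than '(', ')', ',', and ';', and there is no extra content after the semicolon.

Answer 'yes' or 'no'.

Answer: no

Derivation:
Input: (U,,(E,C,(A,B),(Q,L,S,Y)));
Paren balance: 4 '(' vs 4 ')' OK
Ends with single ';': True
Full parse: FAILS (empty leaf label at pos 3)
Valid: False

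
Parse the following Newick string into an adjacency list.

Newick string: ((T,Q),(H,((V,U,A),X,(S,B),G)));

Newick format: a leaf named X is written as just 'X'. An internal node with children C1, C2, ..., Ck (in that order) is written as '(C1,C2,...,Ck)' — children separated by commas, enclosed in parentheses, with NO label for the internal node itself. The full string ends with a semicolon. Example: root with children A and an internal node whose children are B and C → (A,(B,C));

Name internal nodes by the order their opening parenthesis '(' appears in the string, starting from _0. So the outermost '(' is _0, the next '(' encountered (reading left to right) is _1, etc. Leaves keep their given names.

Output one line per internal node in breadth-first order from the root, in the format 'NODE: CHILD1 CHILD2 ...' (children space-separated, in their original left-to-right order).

Input: ((T,Q),(H,((V,U,A),X,(S,B),G)));
Scanning left-to-right, naming '(' by encounter order:
  pos 0: '(' -> open internal node _0 (depth 1)
  pos 1: '(' -> open internal node _1 (depth 2)
  pos 5: ')' -> close internal node _1 (now at depth 1)
  pos 7: '(' -> open internal node _2 (depth 2)
  pos 10: '(' -> open internal node _3 (depth 3)
  pos 11: '(' -> open internal node _4 (depth 4)
  pos 17: ')' -> close internal node _4 (now at depth 3)
  pos 21: '(' -> open internal node _5 (depth 4)
  pos 25: ')' -> close internal node _5 (now at depth 3)
  pos 28: ')' -> close internal node _3 (now at depth 2)
  pos 29: ')' -> close internal node _2 (now at depth 1)
  pos 30: ')' -> close internal node _0 (now at depth 0)
Total internal nodes: 6
BFS adjacency from root:
  _0: _1 _2
  _1: T Q
  _2: H _3
  _3: _4 X _5 G
  _4: V U A
  _5: S B

Answer: _0: _1 _2
_1: T Q
_2: H _3
_3: _4 X _5 G
_4: V U A
_5: S B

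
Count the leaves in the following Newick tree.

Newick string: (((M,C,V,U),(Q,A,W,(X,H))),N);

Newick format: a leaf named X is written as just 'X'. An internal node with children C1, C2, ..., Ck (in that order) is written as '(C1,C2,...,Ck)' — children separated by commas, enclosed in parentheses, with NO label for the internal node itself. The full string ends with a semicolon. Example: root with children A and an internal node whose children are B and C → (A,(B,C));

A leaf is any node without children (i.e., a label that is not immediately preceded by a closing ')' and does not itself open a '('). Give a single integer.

Newick: (((M,C,V,U),(Q,A,W,(X,H))),N);
Scan left-to-right; a leaf is any maximal label run not followed by '(':
  pos 3: leaf 'M' → count = 1
  pos 5: leaf 'C' → count = 2
  pos 7: leaf 'V' → count = 3
  pos 9: leaf 'U' → count = 4
  pos 13: leaf 'Q' → count = 5
  pos 15: leaf 'A' → count = 6
  pos 17: leaf 'W' → count = 7
  pos 20: leaf 'X' → count = 8
  pos 22: leaf 'H' → count = 9
  pos 27: leaf 'N' → count = 10
Total leaves: 10

Answer: 10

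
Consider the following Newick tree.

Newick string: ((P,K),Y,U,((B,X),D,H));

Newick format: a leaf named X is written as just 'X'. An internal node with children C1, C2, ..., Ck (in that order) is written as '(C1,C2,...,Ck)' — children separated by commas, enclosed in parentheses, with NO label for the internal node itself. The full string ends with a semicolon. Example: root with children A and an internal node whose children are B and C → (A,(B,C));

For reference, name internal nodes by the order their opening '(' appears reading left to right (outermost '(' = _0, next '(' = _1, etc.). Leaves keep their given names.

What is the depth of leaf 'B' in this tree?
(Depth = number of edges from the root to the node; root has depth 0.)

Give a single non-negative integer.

Newick: ((P,K),Y,U,((B,X),D,H));
Naming internals by '(' encounter order: outermost '(' = _0, next = _1, ...
Query node: B
Path from root: _0 -> _2 -> _3 -> B
Depth of B: 3 (number of edges from root)

Answer: 3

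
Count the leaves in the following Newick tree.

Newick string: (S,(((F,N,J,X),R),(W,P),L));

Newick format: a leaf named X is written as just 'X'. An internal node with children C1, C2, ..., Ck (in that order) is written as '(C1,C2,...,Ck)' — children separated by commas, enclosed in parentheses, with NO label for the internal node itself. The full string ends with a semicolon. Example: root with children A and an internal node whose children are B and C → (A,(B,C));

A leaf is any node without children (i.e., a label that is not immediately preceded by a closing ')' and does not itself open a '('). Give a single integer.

Answer: 9

Derivation:
Newick: (S,(((F,N,J,X),R),(W,P),L));
Scan left-to-right; a leaf is any maximal label run not followed by '(':
  pos 1: leaf 'S' → count = 1
  pos 6: leaf 'F' → count = 2
  pos 8: leaf 'N' → count = 3
  pos 10: leaf 'J' → count = 4
  pos 12: leaf 'X' → count = 5
  pos 15: leaf 'R' → count = 6
  pos 19: leaf 'W' → count = 7
  pos 21: leaf 'P' → count = 8
  pos 24: leaf 'L' → count = 9
Total leaves: 9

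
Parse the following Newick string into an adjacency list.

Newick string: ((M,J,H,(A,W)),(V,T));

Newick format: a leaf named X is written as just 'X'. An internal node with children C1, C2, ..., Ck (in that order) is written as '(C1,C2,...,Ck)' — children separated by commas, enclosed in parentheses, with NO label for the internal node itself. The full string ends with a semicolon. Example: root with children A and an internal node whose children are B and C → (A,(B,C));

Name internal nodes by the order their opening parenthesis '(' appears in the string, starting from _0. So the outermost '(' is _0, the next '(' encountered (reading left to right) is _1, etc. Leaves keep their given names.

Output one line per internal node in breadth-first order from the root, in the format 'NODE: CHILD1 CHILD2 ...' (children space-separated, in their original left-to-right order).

Answer: _0: _1 _3
_1: M J H _2
_3: V T
_2: A W

Derivation:
Input: ((M,J,H,(A,W)),(V,T));
Scanning left-to-right, naming '(' by encounter order:
  pos 0: '(' -> open internal node _0 (depth 1)
  pos 1: '(' -> open internal node _1 (depth 2)
  pos 8: '(' -> open internal node _2 (depth 3)
  pos 12: ')' -> close internal node _2 (now at depth 2)
  pos 13: ')' -> close internal node _1 (now at depth 1)
  pos 15: '(' -> open internal node _3 (depth 2)
  pos 19: ')' -> close internal node _3 (now at depth 1)
  pos 20: ')' -> close internal node _0 (now at depth 0)
Total internal nodes: 4
BFS adjacency from root:
  _0: _1 _3
  _1: M J H _2
  _3: V T
  _2: A W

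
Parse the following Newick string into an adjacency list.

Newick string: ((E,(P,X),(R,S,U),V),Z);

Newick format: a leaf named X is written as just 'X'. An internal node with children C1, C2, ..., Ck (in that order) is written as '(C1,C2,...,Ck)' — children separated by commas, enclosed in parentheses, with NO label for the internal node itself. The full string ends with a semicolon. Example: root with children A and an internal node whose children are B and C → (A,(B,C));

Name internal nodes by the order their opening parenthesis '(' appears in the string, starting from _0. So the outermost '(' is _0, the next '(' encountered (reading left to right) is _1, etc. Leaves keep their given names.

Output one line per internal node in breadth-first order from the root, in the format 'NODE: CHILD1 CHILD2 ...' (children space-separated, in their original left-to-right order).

Input: ((E,(P,X),(R,S,U),V),Z);
Scanning left-to-right, naming '(' by encounter order:
  pos 0: '(' -> open internal node _0 (depth 1)
  pos 1: '(' -> open internal node _1 (depth 2)
  pos 4: '(' -> open internal node _2 (depth 3)
  pos 8: ')' -> close internal node _2 (now at depth 2)
  pos 10: '(' -> open internal node _3 (depth 3)
  pos 16: ')' -> close internal node _3 (now at depth 2)
  pos 19: ')' -> close internal node _1 (now at depth 1)
  pos 22: ')' -> close internal node _0 (now at depth 0)
Total internal nodes: 4
BFS adjacency from root:
  _0: _1 Z
  _1: E _2 _3 V
  _2: P X
  _3: R S U

Answer: _0: _1 Z
_1: E _2 _3 V
_2: P X
_3: R S U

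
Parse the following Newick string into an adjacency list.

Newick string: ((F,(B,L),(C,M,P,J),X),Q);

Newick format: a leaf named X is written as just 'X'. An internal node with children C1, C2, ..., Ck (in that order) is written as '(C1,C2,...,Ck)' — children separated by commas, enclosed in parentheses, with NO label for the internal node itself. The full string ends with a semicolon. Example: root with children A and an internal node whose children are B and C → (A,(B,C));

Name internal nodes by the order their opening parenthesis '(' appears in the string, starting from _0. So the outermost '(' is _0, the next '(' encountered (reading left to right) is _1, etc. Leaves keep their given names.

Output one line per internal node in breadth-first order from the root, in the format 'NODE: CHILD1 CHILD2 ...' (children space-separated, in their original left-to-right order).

Input: ((F,(B,L),(C,M,P,J),X),Q);
Scanning left-to-right, naming '(' by encounter order:
  pos 0: '(' -> open internal node _0 (depth 1)
  pos 1: '(' -> open internal node _1 (depth 2)
  pos 4: '(' -> open internal node _2 (depth 3)
  pos 8: ')' -> close internal node _2 (now at depth 2)
  pos 10: '(' -> open internal node _3 (depth 3)
  pos 18: ')' -> close internal node _3 (now at depth 2)
  pos 21: ')' -> close internal node _1 (now at depth 1)
  pos 24: ')' -> close internal node _0 (now at depth 0)
Total internal nodes: 4
BFS adjacency from root:
  _0: _1 Q
  _1: F _2 _3 X
  _2: B L
  _3: C M P J

Answer: _0: _1 Q
_1: F _2 _3 X
_2: B L
_3: C M P J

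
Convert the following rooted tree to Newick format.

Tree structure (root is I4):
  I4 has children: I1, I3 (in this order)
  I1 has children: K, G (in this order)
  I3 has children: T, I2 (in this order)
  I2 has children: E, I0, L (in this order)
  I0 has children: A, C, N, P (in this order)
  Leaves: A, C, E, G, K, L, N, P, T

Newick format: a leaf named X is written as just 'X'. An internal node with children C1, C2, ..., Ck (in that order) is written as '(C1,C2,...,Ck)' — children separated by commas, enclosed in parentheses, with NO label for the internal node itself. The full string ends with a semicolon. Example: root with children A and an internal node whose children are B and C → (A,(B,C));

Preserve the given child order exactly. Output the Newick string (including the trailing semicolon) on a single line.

internal I4 with children ['I1', 'I3']
  internal I1 with children ['K', 'G']
    leaf 'K' → 'K'
    leaf 'G' → 'G'
  → '(K,G)'
  internal I3 with children ['T', 'I2']
    leaf 'T' → 'T'
    internal I2 with children ['E', 'I0', 'L']
      leaf 'E' → 'E'
      internal I0 with children ['A', 'C', 'N', 'P']
        leaf 'A' → 'A'
        leaf 'C' → 'C'
        leaf 'N' → 'N'
        leaf 'P' → 'P'
      → '(A,C,N,P)'
      leaf 'L' → 'L'
    → '(E,(A,C,N,P),L)'
  → '(T,(E,(A,C,N,P),L))'
→ '((K,G),(T,(E,(A,C,N,P),L)))'
Final: ((K,G),(T,(E,(A,C,N,P),L)));

Answer: ((K,G),(T,(E,(A,C,N,P),L)));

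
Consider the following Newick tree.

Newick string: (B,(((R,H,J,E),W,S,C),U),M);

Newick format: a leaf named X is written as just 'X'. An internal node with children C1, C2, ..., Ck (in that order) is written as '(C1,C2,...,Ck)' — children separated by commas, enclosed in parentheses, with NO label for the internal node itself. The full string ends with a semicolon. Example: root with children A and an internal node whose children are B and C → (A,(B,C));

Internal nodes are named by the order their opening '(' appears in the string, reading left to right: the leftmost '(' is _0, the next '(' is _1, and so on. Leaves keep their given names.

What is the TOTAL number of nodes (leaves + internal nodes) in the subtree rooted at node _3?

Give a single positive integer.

Newick: (B,(((R,H,J,E),W,S,C),U),M);
Locate _3: it is the '(' at position 5 (the 4th '(' reading left to right).
Query: subtree rooted at _3
_3: subtree_size = 1 + 4
  R: subtree_size = 1 + 0
  H: subtree_size = 1 + 0
  J: subtree_size = 1 + 0
  E: subtree_size = 1 + 0
Total subtree size of _3: 5

Answer: 5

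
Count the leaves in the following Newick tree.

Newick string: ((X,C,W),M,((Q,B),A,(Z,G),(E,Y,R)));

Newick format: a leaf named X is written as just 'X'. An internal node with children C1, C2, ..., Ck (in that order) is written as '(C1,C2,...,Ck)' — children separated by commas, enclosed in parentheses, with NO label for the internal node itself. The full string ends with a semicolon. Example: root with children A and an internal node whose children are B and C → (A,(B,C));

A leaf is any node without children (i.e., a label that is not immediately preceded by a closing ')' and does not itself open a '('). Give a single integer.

Newick: ((X,C,W),M,((Q,B),A,(Z,G),(E,Y,R)));
Scan left-to-right; a leaf is any maximal label run not followed by '(':
  pos 2: leaf 'X' → count = 1
  pos 4: leaf 'C' → count = 2
  pos 6: leaf 'W' → count = 3
  pos 9: leaf 'M' → count = 4
  pos 13: leaf 'Q' → count = 5
  pos 15: leaf 'B' → count = 6
  pos 18: leaf 'A' → count = 7
  pos 21: leaf 'Z' → count = 8
  pos 23: leaf 'G' → count = 9
  pos 27: leaf 'E' → count = 10
  pos 29: leaf 'Y' → count = 11
  pos 31: leaf 'R' → count = 12
Total leaves: 12

Answer: 12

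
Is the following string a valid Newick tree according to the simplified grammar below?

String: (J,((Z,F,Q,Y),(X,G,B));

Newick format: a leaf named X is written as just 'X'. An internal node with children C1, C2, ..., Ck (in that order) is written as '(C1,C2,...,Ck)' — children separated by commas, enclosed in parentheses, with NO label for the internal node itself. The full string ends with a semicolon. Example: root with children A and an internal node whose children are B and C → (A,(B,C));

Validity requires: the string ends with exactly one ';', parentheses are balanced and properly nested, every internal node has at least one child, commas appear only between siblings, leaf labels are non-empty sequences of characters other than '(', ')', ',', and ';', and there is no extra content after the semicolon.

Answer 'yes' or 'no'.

Input: (J,((Z,F,Q,Y),(X,G,B));
Paren balance: 4 '(' vs 3 ')' MISMATCH
Ends with single ';': True
Full parse: FAILS (expected , or ) at pos 22)
Valid: False

Answer: no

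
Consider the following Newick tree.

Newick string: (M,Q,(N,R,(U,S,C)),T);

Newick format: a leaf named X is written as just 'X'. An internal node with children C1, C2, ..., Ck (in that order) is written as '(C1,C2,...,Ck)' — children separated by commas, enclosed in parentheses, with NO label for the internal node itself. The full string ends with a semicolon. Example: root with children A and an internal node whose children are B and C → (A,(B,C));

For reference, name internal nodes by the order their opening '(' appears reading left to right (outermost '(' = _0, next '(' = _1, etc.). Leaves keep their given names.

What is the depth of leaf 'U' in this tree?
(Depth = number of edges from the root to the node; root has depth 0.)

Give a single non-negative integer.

Newick: (M,Q,(N,R,(U,S,C)),T);
Naming internals by '(' encounter order: outermost '(' = _0, next = _1, ...
Query node: U
Path from root: _0 -> _1 -> _2 -> U
Depth of U: 3 (number of edges from root)

Answer: 3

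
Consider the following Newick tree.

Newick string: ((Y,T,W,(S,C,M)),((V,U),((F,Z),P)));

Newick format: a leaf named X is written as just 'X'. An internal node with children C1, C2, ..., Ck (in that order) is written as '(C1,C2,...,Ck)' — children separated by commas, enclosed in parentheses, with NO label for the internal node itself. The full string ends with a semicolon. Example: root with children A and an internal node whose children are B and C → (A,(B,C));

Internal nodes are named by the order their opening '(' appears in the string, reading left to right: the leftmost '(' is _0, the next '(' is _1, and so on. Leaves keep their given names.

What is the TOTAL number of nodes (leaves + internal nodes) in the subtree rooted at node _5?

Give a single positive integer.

Newick: ((Y,T,W,(S,C,M)),((V,U),((F,Z),P)));
Locate _5: it is the '(' at position 24 (the 6th '(' reading left to right).
Query: subtree rooted at _5
_5: subtree_size = 1 + 4
  _6: subtree_size = 1 + 2
    F: subtree_size = 1 + 0
    Z: subtree_size = 1 + 0
  P: subtree_size = 1 + 0
Total subtree size of _5: 5

Answer: 5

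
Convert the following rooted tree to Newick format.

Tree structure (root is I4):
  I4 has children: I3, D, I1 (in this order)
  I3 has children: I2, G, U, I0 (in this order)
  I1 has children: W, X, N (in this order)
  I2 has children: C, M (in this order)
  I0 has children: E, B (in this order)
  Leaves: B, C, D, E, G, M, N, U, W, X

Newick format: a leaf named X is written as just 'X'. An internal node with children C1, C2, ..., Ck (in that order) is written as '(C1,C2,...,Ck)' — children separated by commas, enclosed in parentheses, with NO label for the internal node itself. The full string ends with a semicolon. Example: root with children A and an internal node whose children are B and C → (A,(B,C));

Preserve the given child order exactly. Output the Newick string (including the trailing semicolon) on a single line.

Answer: (((C,M),G,U,(E,B)),D,(W,X,N));

Derivation:
internal I4 with children ['I3', 'D', 'I1']
  internal I3 with children ['I2', 'G', 'U', 'I0']
    internal I2 with children ['C', 'M']
      leaf 'C' → 'C'
      leaf 'M' → 'M'
    → '(C,M)'
    leaf 'G' → 'G'
    leaf 'U' → 'U'
    internal I0 with children ['E', 'B']
      leaf 'E' → 'E'
      leaf 'B' → 'B'
    → '(E,B)'
  → '((C,M),G,U,(E,B))'
  leaf 'D' → 'D'
  internal I1 with children ['W', 'X', 'N']
    leaf 'W' → 'W'
    leaf 'X' → 'X'
    leaf 'N' → 'N'
  → '(W,X,N)'
→ '(((C,M),G,U,(E,B)),D,(W,X,N))'
Final: (((C,M),G,U,(E,B)),D,(W,X,N));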